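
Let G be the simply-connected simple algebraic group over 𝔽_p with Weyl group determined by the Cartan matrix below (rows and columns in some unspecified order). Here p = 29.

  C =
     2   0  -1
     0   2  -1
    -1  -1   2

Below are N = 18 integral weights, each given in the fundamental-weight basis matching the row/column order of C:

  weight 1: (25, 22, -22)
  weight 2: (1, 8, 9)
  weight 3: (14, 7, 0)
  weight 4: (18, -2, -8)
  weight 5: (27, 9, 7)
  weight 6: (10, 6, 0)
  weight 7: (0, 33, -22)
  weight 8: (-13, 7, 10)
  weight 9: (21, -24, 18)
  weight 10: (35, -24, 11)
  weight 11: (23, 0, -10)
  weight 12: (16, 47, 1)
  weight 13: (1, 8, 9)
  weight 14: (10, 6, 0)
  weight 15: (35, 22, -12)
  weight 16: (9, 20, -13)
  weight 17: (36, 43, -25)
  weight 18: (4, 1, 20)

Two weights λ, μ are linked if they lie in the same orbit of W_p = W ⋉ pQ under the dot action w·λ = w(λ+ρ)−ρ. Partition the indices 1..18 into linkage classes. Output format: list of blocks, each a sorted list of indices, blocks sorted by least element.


Type A_3, rank 3, |W|=24; reorder rows/cols to standard.

Ā_29 reps of the 18 weights (A_3, coords as presented):

  λ_1+ρ ↦ (5, 2, 21) · λ_2+ρ ↦ (2, 9, 10) · λ_3+ρ ↦ (15, 8, 1) · λ_4+ρ ↦ (11, 7, 1) · λ_5+ρ ↦ (11, 7, 1) · λ_6+ρ ↦ (11, 7, 1) · λ_7+ρ ↦ (15, 8, 1) · λ_8+ρ ↦ (11, 7, 1) · λ_9+ρ ↦ (6, 7, 4) · λ_10+ρ ↦ (6, 7, 4) · λ_11+ρ ↦ (15, 8, 1) · λ_12+ρ ↦ (2, 9, 10) · λ_13+ρ ↦ (2, 9, 10) · λ_14+ρ ↦ (11, 7, 1) · λ_15+ρ ↦ (6, 7, 4) · λ_16+ρ ↦ (2, 9, 10) · λ_17+ρ ↦ (15, 8, 1) · λ_18+ρ ↦ (5, 2, 21)

Linkage partition of the 18 weights (5 classes, p=29):

[[1, 18], [2, 12, 13, 16], [3, 7, 11, 17], [4, 5, 6, 8, 14], [9, 10, 15]]


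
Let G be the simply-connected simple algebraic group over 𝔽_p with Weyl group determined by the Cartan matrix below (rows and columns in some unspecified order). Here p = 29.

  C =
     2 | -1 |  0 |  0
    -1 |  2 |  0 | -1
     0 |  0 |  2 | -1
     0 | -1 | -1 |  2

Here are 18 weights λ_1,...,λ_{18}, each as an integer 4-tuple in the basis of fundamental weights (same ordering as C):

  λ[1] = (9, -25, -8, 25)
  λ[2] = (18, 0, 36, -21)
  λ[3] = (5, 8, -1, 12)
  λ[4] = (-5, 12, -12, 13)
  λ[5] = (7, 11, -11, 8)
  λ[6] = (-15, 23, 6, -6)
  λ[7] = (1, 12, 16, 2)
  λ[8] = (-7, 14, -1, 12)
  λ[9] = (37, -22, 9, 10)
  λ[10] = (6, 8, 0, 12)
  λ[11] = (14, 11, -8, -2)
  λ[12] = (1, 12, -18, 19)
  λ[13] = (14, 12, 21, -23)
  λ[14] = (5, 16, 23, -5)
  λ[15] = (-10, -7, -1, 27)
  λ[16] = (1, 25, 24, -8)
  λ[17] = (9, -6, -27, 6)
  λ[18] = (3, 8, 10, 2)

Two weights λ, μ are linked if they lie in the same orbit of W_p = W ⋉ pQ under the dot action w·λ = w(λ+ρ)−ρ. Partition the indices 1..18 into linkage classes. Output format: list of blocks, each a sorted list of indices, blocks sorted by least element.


Root system A_4: the 4×4 matrix C matches after relabeling.

Alcove-folded reps (p=29, 18 weights, presented ϖ-order):

    λ_1+ρ ↦ (14, 5, 2, 5)
    λ_2+ρ ↦ (8, 11, 9, 1)
    λ_3+ρ ↦ (6, 9, 0, 13)
    λ_4+ρ ↦ (4, 9, 11, 3)
    λ_5+ρ ↦ (8, 11, 9, 1)
    λ_6+ρ ↦ (14, 5, 2, 5)
    λ_7+ρ ↦ (4, 9, 11, 3)
    λ_8+ρ ↦ (6, 9, 0, 13)
    λ_9+ρ ↦ (8, 11, 9, 1)
    λ_10+ρ ↦ (6, 9, 0, 13)
    λ_11+ρ ↦ (15, 4, 1, 7)
    λ_12+ρ ↦ (4, 9, 11, 3)
    λ_13+ρ ↦ (6, 9, 0, 13)
    λ_14+ρ ↦ (8, 5, 6, 4)
    λ_15+ρ ↦ (6, 9, 0, 13)
    λ_16+ρ ↦ (15, 4, 1, 7)
    λ_17+ρ ↦ (14, 5, 2, 5)
    λ_18+ρ ↦ (4, 9, 11, 3)

These 18 weights hit 6 W_29-dot-orbits; sizes (3, 3, 5, 4, 2, 1):

[[1, 6, 17], [2, 5, 9], [3, 8, 10, 13, 15], [4, 7, 12, 18], [11, 16], [14]]


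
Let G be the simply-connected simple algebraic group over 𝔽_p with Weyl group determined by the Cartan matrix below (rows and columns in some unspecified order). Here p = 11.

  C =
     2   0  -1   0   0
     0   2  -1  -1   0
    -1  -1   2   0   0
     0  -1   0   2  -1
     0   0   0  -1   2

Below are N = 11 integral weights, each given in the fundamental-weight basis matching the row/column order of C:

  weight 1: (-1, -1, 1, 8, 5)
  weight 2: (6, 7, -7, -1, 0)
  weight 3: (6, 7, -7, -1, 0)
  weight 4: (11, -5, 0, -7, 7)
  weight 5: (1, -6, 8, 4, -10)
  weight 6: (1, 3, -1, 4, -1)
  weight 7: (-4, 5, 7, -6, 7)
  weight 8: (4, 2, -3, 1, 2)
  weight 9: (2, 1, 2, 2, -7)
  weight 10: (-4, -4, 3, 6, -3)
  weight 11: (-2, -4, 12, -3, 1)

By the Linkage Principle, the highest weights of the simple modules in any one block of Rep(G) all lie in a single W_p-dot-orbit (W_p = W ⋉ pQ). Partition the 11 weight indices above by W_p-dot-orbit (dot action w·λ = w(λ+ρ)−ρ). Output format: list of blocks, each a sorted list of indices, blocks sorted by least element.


Type A_5, rank 5, |W|=720; reorder rows/cols to standard.

λ_j+ρ reflected into Ā_11 (⟨·,θ^∨⟩≤11); 5-tuples as given:

  [1] (2, 4, 0, 5, 0)
  [2] (1, 2, 6, 0, 1)
  [3] (1, 2, 6, 0, 1)
  [4] (1, 2, 6, 0, 1)
  [5] (2, 4, 0, 5, 0)
  [6] (2, 4, 0, 5, 0)
  [7] (3, 1, 2, 2, 3)
  [8] (3, 1, 2, 2, 3)
  [9] (3, 1, 2, 2, 3)
  [10] (1, 1, 2, 2, 2)
  [11] (1, 2, 6, 0, 1)

Partition of {1..11} into 4 W_11-dot-orbits:

[[1, 5, 6], [2, 3, 4, 11], [7, 8, 9], [10]]


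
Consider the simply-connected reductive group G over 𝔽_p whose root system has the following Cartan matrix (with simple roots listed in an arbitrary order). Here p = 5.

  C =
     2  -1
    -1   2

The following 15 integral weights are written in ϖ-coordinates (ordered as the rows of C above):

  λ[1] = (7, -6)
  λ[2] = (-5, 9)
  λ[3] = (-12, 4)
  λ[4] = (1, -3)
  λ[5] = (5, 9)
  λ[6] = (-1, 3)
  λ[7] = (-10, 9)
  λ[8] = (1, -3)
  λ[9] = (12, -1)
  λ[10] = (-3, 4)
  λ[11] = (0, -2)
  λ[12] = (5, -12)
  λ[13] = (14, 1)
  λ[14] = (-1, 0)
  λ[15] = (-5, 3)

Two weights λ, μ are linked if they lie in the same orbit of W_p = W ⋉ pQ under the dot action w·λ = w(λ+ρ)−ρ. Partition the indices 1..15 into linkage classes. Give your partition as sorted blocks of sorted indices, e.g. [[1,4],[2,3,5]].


Type A_2, rank 2, |W|=6; reorder rows/cols to standard.

W_5-reps of the 15 weights in Ā_5 (same 2-coord order as C):

  λ_1+ρ ↦ (0, 2) · λ_2+ρ ↦ (1, 0) · λ_3+ρ ↦ (0, 1) · λ_4+ρ ↦ (0, 2) · λ_5+ρ ↦ (0, 4) · λ_6+ρ ↦ (0, 4) · λ_7+ρ ↦ (0, 4) · λ_8+ρ ↦ (0, 2) · λ_9+ρ ↦ (0, 2) · λ_10+ρ ↦ (2, 3) · λ_11+ρ ↦ (0, 1) · λ_12+ρ ↦ (0, 1) · λ_13+ρ ↦ (0, 2) · λ_14+ρ ↦ (0, 1) · λ_15+ρ ↦ (4, 0)

These 15 weights hit 6 W_5-dot-orbits; sizes (5, 1, 4, 3, 1, 1):

[[1, 4, 8, 9, 13], [2], [3, 11, 12, 14], [5, 6, 7], [10], [15]]


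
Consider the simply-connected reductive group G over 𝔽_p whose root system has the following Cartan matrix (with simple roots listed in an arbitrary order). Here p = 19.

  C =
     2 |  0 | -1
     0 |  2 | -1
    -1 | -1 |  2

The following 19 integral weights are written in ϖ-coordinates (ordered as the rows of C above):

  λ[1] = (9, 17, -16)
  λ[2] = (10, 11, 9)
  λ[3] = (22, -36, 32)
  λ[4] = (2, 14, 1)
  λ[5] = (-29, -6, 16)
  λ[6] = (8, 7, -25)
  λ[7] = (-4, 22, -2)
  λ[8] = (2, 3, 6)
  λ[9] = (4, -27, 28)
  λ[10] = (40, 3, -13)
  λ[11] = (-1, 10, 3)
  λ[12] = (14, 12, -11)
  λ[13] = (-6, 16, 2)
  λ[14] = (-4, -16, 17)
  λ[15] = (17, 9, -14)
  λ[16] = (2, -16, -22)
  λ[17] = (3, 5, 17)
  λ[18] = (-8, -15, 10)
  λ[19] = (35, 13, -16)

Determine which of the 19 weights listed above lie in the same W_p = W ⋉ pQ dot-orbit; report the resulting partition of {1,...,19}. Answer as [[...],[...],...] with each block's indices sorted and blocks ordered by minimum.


Dynkin diagram of C (from the 4 off-diagonal −1 entries): A_3.

λ_j+ρ reflected into Ā_19 (⟨·,θ^∨⟩≤19); 3-tuples as given:

  1: (5, 3, 10);  2: (3, 2, 5);  3: (2, 14, 2);  4: (2, 14, 2);  5: (3, 2, 5);  6: (3, 4, 7);  7: (3, 15, 0);  8: (3, 4, 7);  9: (3, 4, 7);  10: (3, 4, 7);  11: (0, 11, 4);  12: (5, 3, 10);  13: (2, 14, 2);  14: (3, 15, 0);  15: (5, 3, 10);  16: (2, 14, 2);  17: (5, 3, 10);  18: (3, 4, 7);  19: (2, 14, 2)

These 19 weights hit 6 W_19-dot-orbits; sizes (4, 2, 5, 5, 2, 1):

[[1, 12, 15, 17], [2, 5], [3, 4, 13, 16, 19], [6, 8, 9, 10, 18], [7, 14], [11]]


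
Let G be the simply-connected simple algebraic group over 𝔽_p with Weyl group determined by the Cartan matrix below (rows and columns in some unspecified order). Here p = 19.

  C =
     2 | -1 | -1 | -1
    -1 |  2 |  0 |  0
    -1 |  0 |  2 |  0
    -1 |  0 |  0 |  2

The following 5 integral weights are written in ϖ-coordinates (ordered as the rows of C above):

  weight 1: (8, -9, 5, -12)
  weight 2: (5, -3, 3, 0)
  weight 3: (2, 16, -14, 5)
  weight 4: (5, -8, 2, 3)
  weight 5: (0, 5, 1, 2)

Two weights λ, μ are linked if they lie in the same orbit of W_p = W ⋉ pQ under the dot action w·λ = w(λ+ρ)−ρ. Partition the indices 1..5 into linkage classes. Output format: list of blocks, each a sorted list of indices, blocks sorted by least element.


Type D_4, rank 4, |W|=192; reorder rows/cols to standard.

Alcove-folded reps (p=19, 5 weights, presented ϖ-order):

    [1] (4, 2, 4, 1)
    [2] (4, 2, 4, 1)
    [3] (1, 6, 2, 3)
    [4] (1, 6, 2, 3)
    [5] (1, 6, 2, 3)

These 5 weights hit 2 W_19-dot-orbits; sizes (2, 3):

[[1, 2], [3, 4, 5]]


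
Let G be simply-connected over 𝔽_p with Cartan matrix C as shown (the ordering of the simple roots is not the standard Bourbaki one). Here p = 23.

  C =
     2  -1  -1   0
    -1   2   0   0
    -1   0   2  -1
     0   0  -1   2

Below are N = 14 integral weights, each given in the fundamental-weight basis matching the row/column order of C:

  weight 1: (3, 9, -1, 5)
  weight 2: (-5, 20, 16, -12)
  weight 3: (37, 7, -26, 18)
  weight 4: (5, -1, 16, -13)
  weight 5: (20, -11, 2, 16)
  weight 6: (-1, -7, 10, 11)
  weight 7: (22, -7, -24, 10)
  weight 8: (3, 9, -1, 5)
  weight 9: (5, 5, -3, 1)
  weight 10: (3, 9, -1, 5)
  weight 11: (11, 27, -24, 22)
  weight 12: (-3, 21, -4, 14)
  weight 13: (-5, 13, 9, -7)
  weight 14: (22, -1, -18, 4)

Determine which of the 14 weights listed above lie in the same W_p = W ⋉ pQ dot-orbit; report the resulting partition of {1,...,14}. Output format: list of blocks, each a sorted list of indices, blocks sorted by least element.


A_4 Cartan matrix, 4 simple roots permuted; ρ=(1,1,1,1).

Ā_23 reps of the 14 weights (A_4, coords as presented):

  λ_1+ρ ↦ (4, 10, 0, 6);  λ_2+ρ ↦ (4, 6, 2, 0);  λ_3+ρ ↦ (2, 4, 0, 8);  λ_4+ρ ↦ (6, 0, 5, 12);  λ_5+ρ ↦ (3, 8, 2, 1);  λ_6+ρ ↦ (6, 0, 5, 12);  λ_7+ρ ↦ (6, 0, 5, 12);  λ_8+ρ ↦ (4, 10, 0, 6);  λ_9+ρ ↦ (4, 6, 2, 0);  λ_10+ρ ↦ (4, 10, 0, 6);  λ_11+ρ ↦ (6, 0, 5, 12);  λ_12+ρ ↦ (3, 8, 2, 1);  λ_13+ρ ↦ (4, 10, 0, 6);  λ_14+ρ ↦ (6, 0, 5, 12)

These 14 weights hit 5 W_23-dot-orbits; sizes (4, 2, 1, 5, 2):

[[1, 8, 10, 13], [2, 9], [3], [4, 6, 7, 11, 14], [5, 12]]


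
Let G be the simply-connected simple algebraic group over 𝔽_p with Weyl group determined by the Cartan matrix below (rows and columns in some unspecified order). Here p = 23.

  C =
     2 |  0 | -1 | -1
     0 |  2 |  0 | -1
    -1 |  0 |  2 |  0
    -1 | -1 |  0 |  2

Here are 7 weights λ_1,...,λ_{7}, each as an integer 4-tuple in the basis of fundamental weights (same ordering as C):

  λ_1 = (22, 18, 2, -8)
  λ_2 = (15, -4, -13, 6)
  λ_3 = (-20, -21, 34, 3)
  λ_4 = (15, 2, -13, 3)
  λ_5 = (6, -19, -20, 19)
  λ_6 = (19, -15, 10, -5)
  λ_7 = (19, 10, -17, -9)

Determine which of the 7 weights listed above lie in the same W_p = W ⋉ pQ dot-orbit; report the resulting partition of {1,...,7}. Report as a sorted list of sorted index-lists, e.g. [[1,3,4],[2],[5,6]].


Type A_4, rank 4, |W|=120; reorder rows/cols to standard.

Folding the 7 weights λ_j+ρ into Ā_23 (reps in the given 4-coord order):

  λ_1+ρ ↦ (4, 3, 12, 4) · λ_2+ρ ↦ (4, 3, 12, 4) · λ_3+ρ ↦ (4, 3, 12, 4) · λ_4+ρ ↦ (4, 3, 12, 4) · λ_5+ρ ↦ (2, 4, 3, 10) · λ_6+ρ ↦ (2, 4, 3, 10) · λ_7+ρ ↦ (4, 3, 12, 4)

2 distinct reps among the 7 weights ⇒ 2 W_23-linkage classes:

[[1, 2, 3, 4, 7], [5, 6]]


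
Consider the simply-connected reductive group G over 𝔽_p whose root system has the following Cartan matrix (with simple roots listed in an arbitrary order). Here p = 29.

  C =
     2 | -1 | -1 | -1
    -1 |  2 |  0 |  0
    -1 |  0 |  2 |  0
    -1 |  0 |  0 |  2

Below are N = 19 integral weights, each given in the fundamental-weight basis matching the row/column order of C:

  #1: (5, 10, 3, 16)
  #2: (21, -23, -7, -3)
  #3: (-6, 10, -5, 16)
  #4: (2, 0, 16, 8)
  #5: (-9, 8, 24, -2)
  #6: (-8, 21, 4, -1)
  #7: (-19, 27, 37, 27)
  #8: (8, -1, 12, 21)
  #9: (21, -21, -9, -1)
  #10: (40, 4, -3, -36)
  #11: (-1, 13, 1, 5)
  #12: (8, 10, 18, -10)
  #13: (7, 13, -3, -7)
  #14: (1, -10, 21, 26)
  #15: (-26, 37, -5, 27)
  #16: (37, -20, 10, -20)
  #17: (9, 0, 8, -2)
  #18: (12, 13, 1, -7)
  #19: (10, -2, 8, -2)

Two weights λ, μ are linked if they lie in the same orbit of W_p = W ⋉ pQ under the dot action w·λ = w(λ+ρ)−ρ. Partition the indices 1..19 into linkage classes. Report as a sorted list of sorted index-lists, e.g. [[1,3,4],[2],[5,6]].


Type D_4, rank 4, |W|=192; reorder rows/cols to standard.

λ_j+ρ reflected into Ā_29 (⟨·,θ^∨⟩≤29); 4-tuples as given:

  1: (4, 2, 5, 8)
  2: (0, 14, 2, 6)
  3: (4, 2, 5, 8)
  4: (1, 0, 16, 8)
  5: (1, 0, 16, 8)
  6: (2, 13, 0, 5)
  7: (9, 1, 9, 1)
  8: (2, 13, 0, 5)
  9: (0, 14, 2, 6)
  10: (4, 2, 5, 8)
  11: (0, 14, 2, 6)
  12: (9, 1, 9, 1)
  13: (0, 14, 2, 6)
  14: (2, 13, 0, 5)
  15: (1, 0, 16, 8)
  16: (9, 1, 9, 1)
  17: (9, 1, 9, 1)
  18: (0, 14, 2, 6)
  19: (9, 1, 9, 1)

5 distinct reps among the 19 weights ⇒ 5 W_29-linkage classes:

[[1, 3, 10], [2, 9, 11, 13, 18], [4, 5, 15], [6, 8, 14], [7, 12, 16, 17, 19]]


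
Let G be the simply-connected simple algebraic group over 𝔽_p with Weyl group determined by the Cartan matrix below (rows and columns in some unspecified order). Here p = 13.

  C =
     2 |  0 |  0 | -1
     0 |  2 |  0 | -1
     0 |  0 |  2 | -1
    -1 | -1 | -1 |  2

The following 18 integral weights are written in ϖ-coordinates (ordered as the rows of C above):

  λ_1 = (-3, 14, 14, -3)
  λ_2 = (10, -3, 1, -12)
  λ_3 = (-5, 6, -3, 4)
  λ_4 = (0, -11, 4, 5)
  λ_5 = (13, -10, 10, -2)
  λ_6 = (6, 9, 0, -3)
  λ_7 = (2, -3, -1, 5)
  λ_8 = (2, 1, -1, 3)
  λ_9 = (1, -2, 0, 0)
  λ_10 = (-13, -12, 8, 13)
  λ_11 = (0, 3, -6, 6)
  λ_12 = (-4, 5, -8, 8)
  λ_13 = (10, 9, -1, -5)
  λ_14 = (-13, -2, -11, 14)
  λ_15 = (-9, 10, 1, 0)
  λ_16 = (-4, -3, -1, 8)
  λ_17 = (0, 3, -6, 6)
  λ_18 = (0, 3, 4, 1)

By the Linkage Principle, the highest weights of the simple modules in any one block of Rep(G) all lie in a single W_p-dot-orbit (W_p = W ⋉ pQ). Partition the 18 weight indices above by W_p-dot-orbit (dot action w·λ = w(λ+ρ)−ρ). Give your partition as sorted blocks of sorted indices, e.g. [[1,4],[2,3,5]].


Type D_4, rank 4, |W|=192; reorder rows/cols to standard.

W_13-reps of the 18 weights in Ā_13 (same 4-coord order as C):

  1: (9, 0, 0, 2) · 2: (9, 0, 0, 2) · 3: (3, 6, 1, 1) · 4: (3, 6, 1, 1) · 5: (2, 1, 1, 0) · 6: (3, 6, 1, 1) · 7: (3, 2, 0, 4) · 8: (3, 2, 0, 4) · 9: (2, 1, 1, 0) · 10: (2, 1, 1, 0) · 11: (1, 4, 5, 1) · 12: (1, 4, 5, 1) · 13: (3, 2, 0, 4) · 14: (3, 6, 1, 1) · 15: (1, 4, 5, 1) · 16: (3, 2, 0, 4) · 17: (1, 4, 5, 1) · 18: (1, 4, 5, 1)

The 18 indices split into 5 linkage classes (same alcove rep ⇔ same W_13-dot-orbit):

[[1, 2], [3, 4, 6, 14], [5, 9, 10], [7, 8, 13, 16], [11, 12, 15, 17, 18]]


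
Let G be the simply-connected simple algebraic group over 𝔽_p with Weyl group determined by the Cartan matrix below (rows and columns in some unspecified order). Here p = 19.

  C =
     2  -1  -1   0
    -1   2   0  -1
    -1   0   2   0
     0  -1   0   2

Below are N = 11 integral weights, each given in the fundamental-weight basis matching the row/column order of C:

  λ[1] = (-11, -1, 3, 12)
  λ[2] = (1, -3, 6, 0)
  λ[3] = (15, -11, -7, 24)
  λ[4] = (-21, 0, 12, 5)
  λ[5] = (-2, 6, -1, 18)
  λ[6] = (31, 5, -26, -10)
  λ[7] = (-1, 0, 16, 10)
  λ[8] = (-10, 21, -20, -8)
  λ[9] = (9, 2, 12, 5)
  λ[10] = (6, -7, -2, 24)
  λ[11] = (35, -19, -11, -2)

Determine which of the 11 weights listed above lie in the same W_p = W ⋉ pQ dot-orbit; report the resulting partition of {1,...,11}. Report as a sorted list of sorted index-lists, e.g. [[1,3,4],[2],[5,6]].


A_4 Cartan matrix, 4 simple roots permuted; ρ=(1,1,1,1).

λ_j+ρ reflected into Ā_19 (⟨·,θ^∨⟩≤19); 4-tuples as given:

    1: (6, 4, 0, 3)
    2: (0, 1, 7, 1)
    3: (6, 4, 0, 3)
    4: (6, 0, 0, 12)
    5: (6, 0, 0, 12)
    6: (6, 4, 0, 3)
    7: (0, 1, 7, 1)
    8: (6, 4, 0, 3)
    9: (6, 4, 0, 3)
    10: (6, 0, 0, 12)
    11: (0, 1, 7, 1)

The 11 indices split into 3 linkage classes (same alcove rep ⇔ same W_19-dot-orbit):

[[1, 3, 6, 8, 9], [2, 7, 11], [4, 5, 10]]


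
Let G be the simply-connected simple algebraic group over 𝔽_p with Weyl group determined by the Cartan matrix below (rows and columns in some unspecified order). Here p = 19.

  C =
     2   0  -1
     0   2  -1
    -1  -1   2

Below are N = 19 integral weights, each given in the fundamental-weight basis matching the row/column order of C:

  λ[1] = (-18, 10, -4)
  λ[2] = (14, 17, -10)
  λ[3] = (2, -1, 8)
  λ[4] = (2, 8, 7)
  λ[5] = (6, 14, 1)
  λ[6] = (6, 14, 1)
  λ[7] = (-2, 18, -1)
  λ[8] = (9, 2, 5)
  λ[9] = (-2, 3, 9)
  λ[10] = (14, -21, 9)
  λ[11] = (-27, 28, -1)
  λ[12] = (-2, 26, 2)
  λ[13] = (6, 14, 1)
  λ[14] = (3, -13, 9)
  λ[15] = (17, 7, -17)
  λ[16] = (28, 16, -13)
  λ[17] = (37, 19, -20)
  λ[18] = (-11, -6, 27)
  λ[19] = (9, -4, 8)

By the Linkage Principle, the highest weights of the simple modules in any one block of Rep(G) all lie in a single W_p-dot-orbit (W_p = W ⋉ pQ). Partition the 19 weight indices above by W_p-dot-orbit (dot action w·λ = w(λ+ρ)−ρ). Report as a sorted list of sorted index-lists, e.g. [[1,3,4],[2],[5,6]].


C ↔ A_3 under row/col permutation; |W(A_3)| = 24.

Ā_19 reps of the 19 weights (A_3, coords as presented):

    1: (2, 8, 8)
    2: (1, 4, 9)
    3: (3, 0, 9)
    4: (2, 8, 8)
    5: (2, 10, 2)
    6: (2, 10, 2)
    7: (0, 18, 1)
    8: (10, 3, 6)
    9: (1, 4, 9)
    10: (1, 4, 9)
    11: (3, 0, 9)
    12: (2, 8, 8)
    13: (2, 10, 2)
    14: (2, 10, 2)
    15: (2, 8, 8)
    16: (2, 10, 2)
    17: (0, 18, 1)
    18: (1, 4, 9)
    19: (10, 3, 6)

Linkage partition of the 19 weights (6 classes, p=19):

[[1, 4, 12, 15], [2, 9, 10, 18], [3, 11], [5, 6, 13, 14, 16], [7, 17], [8, 19]]


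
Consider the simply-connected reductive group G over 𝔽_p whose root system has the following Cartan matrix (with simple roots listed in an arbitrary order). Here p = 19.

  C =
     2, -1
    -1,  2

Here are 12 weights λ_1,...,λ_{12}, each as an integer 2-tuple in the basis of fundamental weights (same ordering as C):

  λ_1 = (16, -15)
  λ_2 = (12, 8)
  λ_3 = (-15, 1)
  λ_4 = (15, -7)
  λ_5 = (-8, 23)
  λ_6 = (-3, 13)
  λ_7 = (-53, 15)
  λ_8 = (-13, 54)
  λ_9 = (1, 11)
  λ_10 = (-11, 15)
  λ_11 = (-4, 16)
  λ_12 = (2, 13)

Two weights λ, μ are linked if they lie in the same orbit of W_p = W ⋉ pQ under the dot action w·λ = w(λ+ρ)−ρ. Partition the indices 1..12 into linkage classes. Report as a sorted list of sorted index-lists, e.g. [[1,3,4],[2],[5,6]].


Dynkin diagram of C (from the 2 off-diagonal −1 entries): A_2.

W_19-reps of the 12 weights in Ā_19 (same 2-coord order as C):

  [1] (3, 14) · [2] (10, 6) · [3] (2, 12) · [4] (10, 6) · [5] (2, 12) · [6] (2, 12) · [7] (3, 14) · [8] (2, 12) · [9] (2, 12) · [10] (10, 6) · [11] (3, 14) · [12] (3, 14)

Linkage partition of the 12 weights (3 classes, p=19):

[[1, 7, 11, 12], [2, 4, 10], [3, 5, 6, 8, 9]]


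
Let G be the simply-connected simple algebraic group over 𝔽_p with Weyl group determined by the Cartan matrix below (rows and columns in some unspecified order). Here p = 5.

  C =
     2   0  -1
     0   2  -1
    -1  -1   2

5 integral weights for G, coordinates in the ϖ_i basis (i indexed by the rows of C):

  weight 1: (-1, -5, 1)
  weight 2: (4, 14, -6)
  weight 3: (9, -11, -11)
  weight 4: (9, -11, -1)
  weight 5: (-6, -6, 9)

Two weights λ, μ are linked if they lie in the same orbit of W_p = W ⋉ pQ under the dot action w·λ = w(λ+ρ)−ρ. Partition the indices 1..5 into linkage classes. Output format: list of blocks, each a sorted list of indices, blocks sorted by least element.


C ↔ A_3 under row/col permutation; |W(A_3)| = 24.

Ā_5 reps of the 5 weights (A_3, coords as presented):

    [1] (2, 2, 0)
    [2] (0, 0, 0)
    [3] (0, 0, 0)
    [4] (0, 0, 0)
    [5] (0, 0, 0)

Partition of {1..5} into 2 W_5-dot-orbits:

[[1], [2, 3, 4, 5]]


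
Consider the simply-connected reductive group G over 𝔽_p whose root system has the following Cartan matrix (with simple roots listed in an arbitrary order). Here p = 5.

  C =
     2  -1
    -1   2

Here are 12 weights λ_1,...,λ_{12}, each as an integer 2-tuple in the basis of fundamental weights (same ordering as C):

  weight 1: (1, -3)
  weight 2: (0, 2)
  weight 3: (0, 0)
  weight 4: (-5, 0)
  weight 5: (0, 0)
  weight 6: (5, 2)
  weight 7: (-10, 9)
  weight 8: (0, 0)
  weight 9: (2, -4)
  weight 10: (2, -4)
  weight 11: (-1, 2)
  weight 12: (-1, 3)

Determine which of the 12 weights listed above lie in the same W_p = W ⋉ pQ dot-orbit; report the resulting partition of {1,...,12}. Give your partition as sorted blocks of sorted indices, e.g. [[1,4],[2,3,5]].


A_2 Cartan matrix, 2 simple roots permuted; ρ=(1,1).

λ_j+ρ reflected into Ā_5 (⟨·,θ^∨⟩≤5); 2-tuples as given:

  1: (0, 2) · 2: (1, 3) · 3: (1, 1) · 4: (1, 3) · 5: (1, 1) · 6: (1, 1) · 7: (0, 4) · 8: (1, 1) · 9: (0, 3) · 10: (0, 3) · 11: (0, 3) · 12: (0, 4)

Linkage partition of the 12 weights (5 classes, p=5):

[[1], [2, 4], [3, 5, 6, 8], [7, 12], [9, 10, 11]]


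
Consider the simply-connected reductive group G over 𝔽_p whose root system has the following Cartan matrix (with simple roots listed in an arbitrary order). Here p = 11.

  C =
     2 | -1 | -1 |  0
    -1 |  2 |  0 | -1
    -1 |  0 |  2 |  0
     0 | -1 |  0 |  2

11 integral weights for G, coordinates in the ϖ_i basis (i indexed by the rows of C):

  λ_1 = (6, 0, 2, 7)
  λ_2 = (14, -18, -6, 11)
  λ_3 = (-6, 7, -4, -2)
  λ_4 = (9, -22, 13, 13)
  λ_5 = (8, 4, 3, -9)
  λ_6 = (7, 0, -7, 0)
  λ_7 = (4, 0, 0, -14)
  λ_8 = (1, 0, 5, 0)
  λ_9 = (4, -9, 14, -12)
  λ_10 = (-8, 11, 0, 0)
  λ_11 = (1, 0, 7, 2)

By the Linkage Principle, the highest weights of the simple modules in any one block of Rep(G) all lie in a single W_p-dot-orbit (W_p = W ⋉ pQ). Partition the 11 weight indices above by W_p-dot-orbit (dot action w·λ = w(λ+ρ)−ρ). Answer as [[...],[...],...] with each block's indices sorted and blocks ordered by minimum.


Cartan matrix: type A_4 (|W|=120); un-permuting the 4 rows.

Alcove-folded reps (p=11, 11 weights, presented ϖ-order):

  λ_1 → (2, 1, 5, 0) · λ_2 → (1, 4, 4, 1) · λ_3 → (2, 1, 5, 0) · λ_4 → (2, 1, 5, 0) · λ_5 → (3, 1, 3, 2) · λ_6 → (2, 1, 6, 1) · λ_7 → (1, 4, 4, 1) · λ_8 → (2, 1, 6, 1) · λ_9 → (2, 1, 5, 0) · λ_10 → (1, 4, 4, 1) · λ_11 → (2, 1, 5, 0)

4 distinct reps among the 11 weights ⇒ 4 W_11-linkage classes:

[[1, 3, 4, 9, 11], [2, 7, 10], [5], [6, 8]]


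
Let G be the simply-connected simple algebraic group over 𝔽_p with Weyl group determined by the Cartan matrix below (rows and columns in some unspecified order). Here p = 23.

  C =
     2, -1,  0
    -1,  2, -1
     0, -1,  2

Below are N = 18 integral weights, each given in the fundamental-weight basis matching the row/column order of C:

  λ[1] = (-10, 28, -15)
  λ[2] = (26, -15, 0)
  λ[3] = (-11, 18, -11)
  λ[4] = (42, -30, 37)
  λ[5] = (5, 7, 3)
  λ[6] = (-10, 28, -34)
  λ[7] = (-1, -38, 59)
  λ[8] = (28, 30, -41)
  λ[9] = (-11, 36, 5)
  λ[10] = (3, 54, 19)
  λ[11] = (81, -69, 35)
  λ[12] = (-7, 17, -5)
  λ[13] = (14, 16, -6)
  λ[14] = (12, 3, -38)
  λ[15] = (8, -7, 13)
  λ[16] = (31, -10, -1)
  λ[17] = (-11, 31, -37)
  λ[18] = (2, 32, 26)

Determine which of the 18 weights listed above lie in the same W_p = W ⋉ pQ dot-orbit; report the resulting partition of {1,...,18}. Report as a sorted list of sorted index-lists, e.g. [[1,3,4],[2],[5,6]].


Cartan matrix: type A_3 (|W|=24); un-permuting the 3 rows.

Each λ_j+ρ reduced to Ā_23; 3-tuples below use C's row order:

  λ_1 → (3, 6, 8)
  λ_2 → (9, 1, 9)
  λ_3 → (9, 1, 9)
  λ_4 → (3, 6, 8)
  λ_5 → (6, 8, 4)
  λ_6 → (6, 3, 10)
  λ_7 → (14, 0, 0)
  λ_8 → (3, 6, 8)
  λ_9 → (6, 3, 10)
  λ_10 → (6, 3, 10)
  λ_11 → (9, 1, 9)
  λ_12 → (6, 8, 4)
  λ_13 → (6, 8, 4)
  λ_14 → (6, 3, 10)
  λ_15 → (3, 6, 8)
  λ_16 → (14, 0, 0)
  λ_17 → (9, 1, 9)
  λ_18 → (6, 3, 10)

These 18 weights hit 5 W_23-dot-orbits; sizes (4, 4, 3, 5, 2):

[[1, 4, 8, 15], [2, 3, 11, 17], [5, 12, 13], [6, 9, 10, 14, 18], [7, 16]]


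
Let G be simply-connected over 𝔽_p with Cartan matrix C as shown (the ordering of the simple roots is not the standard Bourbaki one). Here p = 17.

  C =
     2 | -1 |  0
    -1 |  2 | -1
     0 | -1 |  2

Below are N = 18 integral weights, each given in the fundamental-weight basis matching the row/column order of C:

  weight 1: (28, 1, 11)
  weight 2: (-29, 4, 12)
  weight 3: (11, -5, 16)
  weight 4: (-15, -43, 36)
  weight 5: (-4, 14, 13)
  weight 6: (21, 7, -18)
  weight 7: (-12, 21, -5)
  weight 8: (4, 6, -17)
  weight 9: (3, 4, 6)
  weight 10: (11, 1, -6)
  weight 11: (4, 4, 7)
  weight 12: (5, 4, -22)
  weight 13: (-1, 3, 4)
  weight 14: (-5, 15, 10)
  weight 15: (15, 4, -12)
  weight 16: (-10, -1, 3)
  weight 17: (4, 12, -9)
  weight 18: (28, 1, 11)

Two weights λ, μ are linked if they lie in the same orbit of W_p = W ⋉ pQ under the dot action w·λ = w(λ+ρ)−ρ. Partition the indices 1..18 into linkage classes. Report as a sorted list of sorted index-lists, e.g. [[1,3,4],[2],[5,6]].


Root system A_3: the 3×3 matrix C matches after relabeling.

Ā_17 reps of the 18 weights (A_3, coords as presented):

  λ_1 → (9, 3, 2) · λ_2 → (6, 6, 1) · λ_3 → (0, 4, 5) · λ_4 → (9, 3, 2) · λ_5 → (9, 3, 2) · λ_6 → (0, 4, 5) · λ_7 → (6, 6, 1) · λ_8 → (4, 5, 7) · λ_9 → (4, 5, 7) · λ_10 → (9, 3, 2) · λ_11 → (4, 5, 7) · λ_12 → (6, 6, 1) · λ_13 → (0, 4, 5) · λ_14 → (6, 6, 1) · λ_15 → (6, 6, 1) · λ_16 → (0, 4, 5) · λ_17 → (4, 5, 7) · λ_18 → (9, 3, 2)

Linkage partition of the 18 weights (4 classes, p=17):

[[1, 4, 5, 10, 18], [2, 7, 12, 14, 15], [3, 6, 13, 16], [8, 9, 11, 17]]


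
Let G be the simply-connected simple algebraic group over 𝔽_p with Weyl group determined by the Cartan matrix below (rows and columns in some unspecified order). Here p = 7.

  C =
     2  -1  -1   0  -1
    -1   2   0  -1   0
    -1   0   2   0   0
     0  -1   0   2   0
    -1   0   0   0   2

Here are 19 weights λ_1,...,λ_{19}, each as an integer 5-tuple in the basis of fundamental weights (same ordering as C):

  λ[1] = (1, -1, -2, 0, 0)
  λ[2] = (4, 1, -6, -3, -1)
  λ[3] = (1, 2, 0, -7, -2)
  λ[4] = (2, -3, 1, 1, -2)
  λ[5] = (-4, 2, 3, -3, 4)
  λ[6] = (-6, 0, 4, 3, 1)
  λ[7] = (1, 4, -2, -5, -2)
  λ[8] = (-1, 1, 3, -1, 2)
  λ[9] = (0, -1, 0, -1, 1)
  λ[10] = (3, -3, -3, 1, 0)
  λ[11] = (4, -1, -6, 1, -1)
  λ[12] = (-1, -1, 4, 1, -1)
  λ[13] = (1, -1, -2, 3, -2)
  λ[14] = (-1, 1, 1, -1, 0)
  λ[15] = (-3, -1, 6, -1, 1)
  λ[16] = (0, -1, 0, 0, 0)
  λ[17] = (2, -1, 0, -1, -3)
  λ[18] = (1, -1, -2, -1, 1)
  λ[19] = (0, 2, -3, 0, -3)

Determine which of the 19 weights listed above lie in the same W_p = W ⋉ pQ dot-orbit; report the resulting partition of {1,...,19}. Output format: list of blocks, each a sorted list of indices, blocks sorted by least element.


D_5 Cartan matrix, 5 simple roots permuted; ρ=(1,1,1,1,1).

Each λ_j+ρ reduced to Ā_7; 5-tuples below use C's row order:

  λ_1 → (1, 0, 1, 1, 1)
  λ_2 → (0, 0, 5, 2, 0)
  λ_3 → (0, 1, 1, 3, 1)
  λ_4 → (0, 2, 2, 0, 1)
  λ_5 → (1, 0, 1, 0, 2)
  λ_6 → (0, 2, 2, 0, 1)
  λ_7 → (0, 0, 1, 4, 1)
  λ_8 → (0, 2, 2, 0, 1)
  λ_9 → (1, 0, 1, 0, 2)
  λ_10 → (0, 2, 2, 0, 1)
  λ_11 → (0, 0, 5, 2, 0)
  λ_12 → (0, 0, 5, 2, 0)
  λ_13 → (0, 0, 1, 4, 1)
  λ_14 → (0, 2, 2, 0, 1)
  λ_15 → (0, 0, 5, 2, 0)
  λ_16 → (1, 0, 1, 1, 1)
  λ_17 → (1, 0, 1, 0, 2)
  λ_18 → (1, 0, 1, 0, 2)
  λ_19 → (1, 0, 1, 1, 1)

6 distinct reps among the 19 weights ⇒ 6 W_7-linkage classes:

[[1, 16, 19], [2, 11, 12, 15], [3], [4, 6, 8, 10, 14], [5, 9, 17, 18], [7, 13]]


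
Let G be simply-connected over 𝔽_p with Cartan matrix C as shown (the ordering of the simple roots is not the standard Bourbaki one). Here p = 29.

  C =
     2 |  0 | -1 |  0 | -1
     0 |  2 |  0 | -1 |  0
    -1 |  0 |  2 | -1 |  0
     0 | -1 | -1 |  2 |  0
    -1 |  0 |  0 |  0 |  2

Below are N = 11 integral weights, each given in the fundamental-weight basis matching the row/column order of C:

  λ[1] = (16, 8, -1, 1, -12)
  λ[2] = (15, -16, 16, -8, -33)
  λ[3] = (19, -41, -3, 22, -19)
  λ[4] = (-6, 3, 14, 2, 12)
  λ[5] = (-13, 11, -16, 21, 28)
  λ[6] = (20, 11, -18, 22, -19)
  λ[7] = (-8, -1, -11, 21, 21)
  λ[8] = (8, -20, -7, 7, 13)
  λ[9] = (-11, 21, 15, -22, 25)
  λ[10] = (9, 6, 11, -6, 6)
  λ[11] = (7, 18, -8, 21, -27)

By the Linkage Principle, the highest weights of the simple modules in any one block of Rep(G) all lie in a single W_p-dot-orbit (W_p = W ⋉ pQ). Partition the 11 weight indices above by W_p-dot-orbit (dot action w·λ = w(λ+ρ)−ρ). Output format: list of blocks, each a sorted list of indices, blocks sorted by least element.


Type A_5, rank 5, |W|=720; reorder rows/cols to standard.

Ā_29 reps of the 11 weights (A_5, coords as presented):

    λ_1+ρ ↦ (6, 9, 0, 2, 11)
    λ_2+ρ ↦ (5, 3, 10, 3, 7)
    λ_3+ρ ↦ (6, 9, 0, 2, 11)
    λ_4+ρ ↦ (5, 3, 10, 3, 7)
    λ_5+ρ ↦ (10, 0, 7, 5, 5)
    λ_6+ρ ↦ (8, 2, 3, 6, 6)
    λ_7+ρ ↦ (10, 0, 7, 5, 5)
    λ_8+ρ ↦ (8, 2, 3, 6, 6)
    λ_9+ρ ↦ (5, 3, 10, 3, 7)
    λ_10+ρ ↦ (10, 0, 7, 5, 5)
    λ_11+ρ ↦ (5, 3, 10, 3, 7)

The 11 indices split into 4 linkage classes (same alcove rep ⇔ same W_29-dot-orbit):

[[1, 3], [2, 4, 9, 11], [5, 7, 10], [6, 8]]


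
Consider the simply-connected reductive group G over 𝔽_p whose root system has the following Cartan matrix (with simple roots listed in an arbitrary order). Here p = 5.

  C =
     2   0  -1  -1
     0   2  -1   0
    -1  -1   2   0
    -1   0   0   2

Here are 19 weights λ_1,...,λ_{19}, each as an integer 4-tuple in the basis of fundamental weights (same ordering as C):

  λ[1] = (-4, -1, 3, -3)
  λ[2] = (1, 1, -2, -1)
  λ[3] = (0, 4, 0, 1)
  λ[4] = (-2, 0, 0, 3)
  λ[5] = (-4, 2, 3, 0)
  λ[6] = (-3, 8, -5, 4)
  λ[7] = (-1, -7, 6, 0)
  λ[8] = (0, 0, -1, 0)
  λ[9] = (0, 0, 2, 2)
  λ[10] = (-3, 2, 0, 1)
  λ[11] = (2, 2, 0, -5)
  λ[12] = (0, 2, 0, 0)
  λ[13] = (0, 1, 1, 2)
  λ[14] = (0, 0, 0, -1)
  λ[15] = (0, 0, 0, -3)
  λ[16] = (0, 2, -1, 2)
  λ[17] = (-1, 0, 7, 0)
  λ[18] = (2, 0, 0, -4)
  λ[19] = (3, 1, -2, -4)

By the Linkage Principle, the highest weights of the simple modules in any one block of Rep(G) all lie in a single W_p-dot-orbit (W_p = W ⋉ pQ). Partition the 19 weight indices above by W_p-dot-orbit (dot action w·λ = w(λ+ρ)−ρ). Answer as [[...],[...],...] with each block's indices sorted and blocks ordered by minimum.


Dynkin diagram of C (from the 6 off-diagonal −1 entries): A_4.

W_5-reps of the 19 weights in Ā_5 (same 4-coord order as C):

  1: (1, 1, 0, 3)
  2: (1, 1, 1, 0)
  3: (1, 1, 0, 1)
  4: (1, 1, 0, 3)
  5: (1, 1, 1, 0)
  6: (0, 1, 1, 3)
  7: (1, 2, 1, 0)
  8: (1, 1, 0, 1)
  9: (1, 2, 1, 0)
  10: (1, 2, 1, 0)
  11: (1, 1, 0, 1)
  12: (1, 2, 1, 0)
  13: (1, 1, 1, 0)
  14: (1, 1, 1, 0)
  15: (1, 1, 0, 1)
  16: (1, 1, 0, 1)
  17: (1, 1, 0, 3)
  18: (0, 1, 1, 3)
  19: (0, 1, 1, 3)

The 19 indices split into 5 linkage classes (same alcove rep ⇔ same W_5-dot-orbit):

[[1, 4, 17], [2, 5, 13, 14], [3, 8, 11, 15, 16], [6, 18, 19], [7, 9, 10, 12]]


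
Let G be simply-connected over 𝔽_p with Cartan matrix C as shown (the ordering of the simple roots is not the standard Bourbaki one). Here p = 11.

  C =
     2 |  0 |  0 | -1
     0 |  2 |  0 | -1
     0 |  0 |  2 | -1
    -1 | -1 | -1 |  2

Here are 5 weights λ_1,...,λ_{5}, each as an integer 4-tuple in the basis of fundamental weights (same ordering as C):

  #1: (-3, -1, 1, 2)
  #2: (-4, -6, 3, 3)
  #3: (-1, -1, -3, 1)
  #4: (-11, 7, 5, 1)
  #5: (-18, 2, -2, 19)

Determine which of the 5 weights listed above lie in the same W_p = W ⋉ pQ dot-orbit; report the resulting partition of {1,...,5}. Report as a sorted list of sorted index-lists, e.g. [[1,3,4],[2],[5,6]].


D_4 Cartan matrix, 4 simple roots permuted; ρ=(1,1,1,1).

W_11-reps of the 5 weights in Ā_11 (same 4-coord order as C):

  λ_1 → (2, 0, 2, 1)
  λ_2 → (1, 1, 0, 3)
  λ_3 → (0, 0, 2, 0)
  λ_4 → (2, 0, 2, 1)
  λ_5 → (2, 0, 2, 1)

Partition of {1..5} into 3 W_11-dot-orbits:

[[1, 4, 5], [2], [3]]


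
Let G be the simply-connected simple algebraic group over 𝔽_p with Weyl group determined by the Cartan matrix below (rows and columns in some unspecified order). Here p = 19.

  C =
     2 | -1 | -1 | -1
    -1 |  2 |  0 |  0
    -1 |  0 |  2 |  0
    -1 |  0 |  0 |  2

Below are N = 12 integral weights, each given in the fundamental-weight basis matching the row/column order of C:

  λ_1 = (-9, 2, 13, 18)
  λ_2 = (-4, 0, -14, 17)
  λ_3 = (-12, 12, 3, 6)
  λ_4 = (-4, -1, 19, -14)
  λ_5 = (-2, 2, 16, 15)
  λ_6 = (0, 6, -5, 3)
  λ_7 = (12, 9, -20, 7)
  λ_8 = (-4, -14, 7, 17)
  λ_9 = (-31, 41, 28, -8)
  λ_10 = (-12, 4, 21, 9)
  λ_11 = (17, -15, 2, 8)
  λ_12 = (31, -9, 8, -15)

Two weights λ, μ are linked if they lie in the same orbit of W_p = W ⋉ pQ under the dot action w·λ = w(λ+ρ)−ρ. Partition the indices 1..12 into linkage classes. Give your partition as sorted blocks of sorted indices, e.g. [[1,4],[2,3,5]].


Cartan matrix: type D_4 (|W|=192); un-permuting the 4 rows.

Ā_19 reps of the 12 weights (D_4, coords as presented):

  λ_1+ρ ↦ (5, 1, 0, 5);  λ_2+ρ ↦ (2, 13, 1, 0);  λ_3+ρ ↦ (0, 2, 7, 4);  λ_4+ρ ↦ (2, 13, 1, 0);  λ_5+ρ ↦ (2, 13, 1, 0);  λ_6+ρ ↦ (3, 4, 1, 1);  λ_7+ρ ↦ (0, 2, 7, 4);  λ_8+ρ ↦ (1, 3, 8, 2);  λ_9+ρ ↦ (3, 4, 1, 1);  λ_10+ρ ↦ (1, 3, 8, 2);  λ_11+ρ ↦ (1, 3, 8, 2);  λ_12+ρ ↦ (5, 1, 0, 5)

Linkage partition of the 12 weights (5 classes, p=19):

[[1, 12], [2, 4, 5], [3, 7], [6, 9], [8, 10, 11]]


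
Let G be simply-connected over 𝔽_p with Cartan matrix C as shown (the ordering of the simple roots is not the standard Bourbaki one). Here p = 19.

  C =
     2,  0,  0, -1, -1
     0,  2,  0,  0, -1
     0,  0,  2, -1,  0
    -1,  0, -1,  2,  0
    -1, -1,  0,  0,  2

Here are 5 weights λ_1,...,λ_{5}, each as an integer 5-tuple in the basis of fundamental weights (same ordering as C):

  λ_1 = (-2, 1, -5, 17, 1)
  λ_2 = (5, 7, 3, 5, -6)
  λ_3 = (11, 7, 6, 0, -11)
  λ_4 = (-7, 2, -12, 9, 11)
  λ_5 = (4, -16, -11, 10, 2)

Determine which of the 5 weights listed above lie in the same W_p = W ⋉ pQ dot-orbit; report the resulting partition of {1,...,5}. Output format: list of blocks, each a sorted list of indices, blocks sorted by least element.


C ↔ A_5 under row/col permutation; |W(A_5)| = 720.

λ_j+ρ reflected into Ā_19 (⟨·,θ^∨⟩≤19); 5-tuples as given:

  λ_1 → (1, 0, 2, 13, 1) · λ_2 → (1, 3, 4, 6, 5) · λ_3 → (2, 1, 6, 1, 8) · λ_4 → (1, 3, 4, 6, 5) · λ_5 → (1, 3, 4, 6, 5)

Grouping the 5 weights by Ā_19-representative: 3 linkage classes.

[[1], [2, 4, 5], [3]]


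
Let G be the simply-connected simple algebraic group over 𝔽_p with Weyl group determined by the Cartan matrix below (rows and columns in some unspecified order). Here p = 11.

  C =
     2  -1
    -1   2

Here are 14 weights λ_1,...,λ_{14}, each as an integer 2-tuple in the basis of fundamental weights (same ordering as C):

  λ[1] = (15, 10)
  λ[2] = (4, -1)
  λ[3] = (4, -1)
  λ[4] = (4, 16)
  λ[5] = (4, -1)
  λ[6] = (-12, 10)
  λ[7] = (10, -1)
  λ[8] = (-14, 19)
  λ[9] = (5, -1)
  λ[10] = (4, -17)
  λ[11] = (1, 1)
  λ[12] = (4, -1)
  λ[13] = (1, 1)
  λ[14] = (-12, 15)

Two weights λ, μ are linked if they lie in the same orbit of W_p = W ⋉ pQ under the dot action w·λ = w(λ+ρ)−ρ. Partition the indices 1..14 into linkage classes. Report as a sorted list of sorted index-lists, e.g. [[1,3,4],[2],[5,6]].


C ↔ A_2 under row/col permutation; |W(A_2)| = 6.

Ā_11 reps of the 14 weights (A_2, coords as presented):

  λ_1+ρ ↦ (5, 0) · λ_2+ρ ↦ (5, 0) · λ_3+ρ ↦ (5, 0) · λ_4+ρ ↦ (6, 0) · λ_5+ρ ↦ (5, 0) · λ_6+ρ ↦ (11, 0) · λ_7+ρ ↦ (11, 0) · λ_8+ρ ↦ (2, 2) · λ_9+ρ ↦ (6, 0) · λ_10+ρ ↦ (6, 0) · λ_11+ρ ↦ (2, 2) · λ_12+ρ ↦ (5, 0) · λ_13+ρ ↦ (2, 2) · λ_14+ρ ↦ (6, 0)

Linkage partition of the 14 weights (4 classes, p=11):

[[1, 2, 3, 5, 12], [4, 9, 10, 14], [6, 7], [8, 11, 13]]


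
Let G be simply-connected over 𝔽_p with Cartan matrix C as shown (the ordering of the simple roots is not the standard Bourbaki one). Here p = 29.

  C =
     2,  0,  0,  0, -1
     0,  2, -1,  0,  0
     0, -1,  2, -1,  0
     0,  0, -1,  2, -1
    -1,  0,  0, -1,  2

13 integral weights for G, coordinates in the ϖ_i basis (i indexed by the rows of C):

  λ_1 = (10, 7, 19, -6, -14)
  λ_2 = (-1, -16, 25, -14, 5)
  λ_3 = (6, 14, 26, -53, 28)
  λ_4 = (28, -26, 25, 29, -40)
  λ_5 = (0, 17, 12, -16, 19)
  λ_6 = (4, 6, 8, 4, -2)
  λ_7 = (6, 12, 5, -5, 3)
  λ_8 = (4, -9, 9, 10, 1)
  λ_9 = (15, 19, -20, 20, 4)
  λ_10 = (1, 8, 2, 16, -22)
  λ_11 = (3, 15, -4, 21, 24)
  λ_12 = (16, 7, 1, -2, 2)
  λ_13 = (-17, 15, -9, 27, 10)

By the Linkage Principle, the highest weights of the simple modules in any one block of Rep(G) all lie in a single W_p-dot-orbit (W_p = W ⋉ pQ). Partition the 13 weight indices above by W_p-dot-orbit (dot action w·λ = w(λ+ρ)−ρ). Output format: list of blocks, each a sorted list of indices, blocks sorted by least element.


Root system A_5: the 5×5 matrix C matches after relabeling.

W_29-reps of the 13 weights in Ā_29 (same 5-coord order as C):

  λ_1+ρ ↦ (5, 8, 2, 11, 2);  λ_2+ρ ↦ (7, 13, 2, 4, 0);  λ_3+ρ ↦ (7, 13, 2, 4, 0);  λ_4+ρ ↦ (17, 8, 1, 1, 2);  λ_5+ρ ↦ (5, 8, 2, 11, 2);  λ_6+ρ ↦ (4, 7, 9, 4, 1);  λ_7+ρ ↦ (7, 13, 2, 4, 0);  λ_8+ρ ↦ (5, 8, 2, 11, 2);  λ_9+ρ ↦ (2, 13, 6, 2, 5);  λ_10+ρ ↦ (17, 8, 1, 1, 2);  λ_11+ρ ↦ (7, 13, 2, 4, 0);  λ_12+ρ ↦ (17, 8, 1, 1, 2);  λ_13+ρ ↦ (5, 8, 2, 11, 2)

Linkage partition of the 13 weights (5 classes, p=29):

[[1, 5, 8, 13], [2, 3, 7, 11], [4, 10, 12], [6], [9]]


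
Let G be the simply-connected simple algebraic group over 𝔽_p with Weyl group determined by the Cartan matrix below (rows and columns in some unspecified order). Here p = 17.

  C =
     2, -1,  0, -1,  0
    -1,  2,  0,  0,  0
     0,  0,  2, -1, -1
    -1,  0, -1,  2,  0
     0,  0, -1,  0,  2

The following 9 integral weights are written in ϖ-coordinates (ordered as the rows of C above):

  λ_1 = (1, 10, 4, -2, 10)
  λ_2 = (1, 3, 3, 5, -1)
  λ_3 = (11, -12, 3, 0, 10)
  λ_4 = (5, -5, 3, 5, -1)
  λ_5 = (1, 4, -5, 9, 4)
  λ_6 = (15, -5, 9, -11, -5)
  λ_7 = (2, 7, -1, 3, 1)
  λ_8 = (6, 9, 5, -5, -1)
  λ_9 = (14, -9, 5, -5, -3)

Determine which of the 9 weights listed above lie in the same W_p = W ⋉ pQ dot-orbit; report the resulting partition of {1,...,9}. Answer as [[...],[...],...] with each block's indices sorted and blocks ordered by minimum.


Root system A_5: the 5×5 matrix C matches after relabeling.

Folding the 9 weights λ_j+ρ into Ā_17 (reps in the given 5-coord order):

  [1] (1, 0, 4, 1, 0)
  [2] (2, 4, 4, 6, 0)
  [3] (1, 0, 4, 1, 0)
  [4] (2, 4, 4, 6, 0)
  [5] (2, 4, 4, 6, 0)
  [6] (2, 4, 4, 6, 0)
  [7] (3, 8, 0, 4, 2)
  [8] (3, 8, 0, 4, 2)
  [9] (3, 8, 0, 4, 2)

These 9 weights hit 3 W_17-dot-orbits; sizes (2, 4, 3):

[[1, 3], [2, 4, 5, 6], [7, 8, 9]]


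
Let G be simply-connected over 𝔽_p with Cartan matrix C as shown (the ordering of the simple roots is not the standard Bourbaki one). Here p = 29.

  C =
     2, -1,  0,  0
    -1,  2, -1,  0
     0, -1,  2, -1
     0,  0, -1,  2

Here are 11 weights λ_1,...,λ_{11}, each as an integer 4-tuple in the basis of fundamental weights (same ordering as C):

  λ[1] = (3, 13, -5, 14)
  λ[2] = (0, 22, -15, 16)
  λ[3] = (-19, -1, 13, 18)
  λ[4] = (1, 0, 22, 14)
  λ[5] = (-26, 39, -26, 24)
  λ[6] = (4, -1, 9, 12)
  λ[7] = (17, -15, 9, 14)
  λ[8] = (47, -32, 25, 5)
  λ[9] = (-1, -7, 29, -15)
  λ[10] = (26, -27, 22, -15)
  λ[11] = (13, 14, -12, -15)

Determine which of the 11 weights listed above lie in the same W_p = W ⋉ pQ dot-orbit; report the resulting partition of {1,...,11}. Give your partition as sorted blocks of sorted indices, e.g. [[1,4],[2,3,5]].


Root system A_4: the 4×4 matrix C matches after relabeling.

Folding the 11 weights λ_j+ρ into Ā_29 (reps in the given 4-coord order):

    [1] (4, 10, 4, 11)
    [2] (1, 9, 14, 3)
    [3] (4, 10, 4, 11)
    [4] (1, 9, 14, 3)
    [5] (4, 10, 4, 11)
    [6] (5, 0, 10, 13)
    [7] (4, 10, 4, 11)
    [8] (1, 9, 14, 3)
    [9] (5, 0, 10, 13)
    [10] (1, 9, 14, 3)
    [11] (4, 10, 4, 11)

Linkage partition of the 11 weights (3 classes, p=29):

[[1, 3, 5, 7, 11], [2, 4, 8, 10], [6, 9]]
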